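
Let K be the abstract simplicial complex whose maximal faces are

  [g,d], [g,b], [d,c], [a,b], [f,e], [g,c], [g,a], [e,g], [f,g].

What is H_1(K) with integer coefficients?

H_1 = Z^3.

K has 7 vertices, 9 edges.
rank ∂_1 = 6, rank ∂_2 = 0 ⇒ b_1 = 9 − 6 − 0 = 3. So H_1 ≅ Z^3.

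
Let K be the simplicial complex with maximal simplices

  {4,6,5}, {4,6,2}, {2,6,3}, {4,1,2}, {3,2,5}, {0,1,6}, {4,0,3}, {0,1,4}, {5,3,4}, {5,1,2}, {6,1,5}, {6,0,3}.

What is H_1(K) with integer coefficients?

We work with the vertex ordering 0 < 1 < 2 < 3 < 4 < 5 < 6. The simplices of K, each written with vertices in increasing order, are:

  0-simplices (7): [0], [1], [2], [3], [4], [5], [6]
  1-simplices (18): [0,1], [0,3], [0,4], [0,6], [1,2], [1,4], [1,5], [1,6], [2,3], [2,4], [2,5], [2,6], [3,4], [3,5], [3,6], [4,5], [4,6], [5,6]
  2-simplices (12): [0,1,4], [0,1,6], [0,3,4], [0,3,6], [1,2,4], [1,2,5], [1,5,6], [2,3,5], [2,3,6], [2,4,6], [3,4,5], [4,5,6]

Hence C_0 ≅ Z^7, C_1 ≅ Z^18, C_2 ≅ Z^12.

Boundary ∂_1: C_1 → C_0 is given by ∂[p,q] = [q] − [p]. For instance
  ∂[0,3] = [3] − [0].
The 7×18 boundary matrix has rank 6 and Smith normal form diag(1,1,1,1,1,1).

Boundary ∂_2: C_2 → C_1 sends each 2-simplex [p,q,r] to [q,r] − [p,r] + [p,q]. For instance
  ∂[2,4,6] = [4,6] − [2,6] + [2,4],
  ∂[0,3,6] = [3,6] − [0,6] + [0,3].
The 18×12 boundary matrix has rank 12 and Smith normal form diag(1,1,1,1,1,1,1,1,1,1,1,2).

From H_k ≅ ker(∂_k) / im(∂_{k+1}) we obtain:

  H_1: rank ker ∂_1 − rank ∂_2 = (18 − 6) − 12 = 0, and ∂_2 has invariant factor 2 > 1, so H_1 ≅ Z/2Z.

H_1 ≅ Z/2Z.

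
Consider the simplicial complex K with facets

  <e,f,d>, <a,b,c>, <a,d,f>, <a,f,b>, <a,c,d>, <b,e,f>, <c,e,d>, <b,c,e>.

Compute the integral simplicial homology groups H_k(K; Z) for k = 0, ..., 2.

H_0 ≅ Z,  H_1 = 0,  H_2 ≅ Z.

Take the total order a < b < c < d < e < f on the vertex set. Then K (dimension 2) consists of the simplices:

  0-simplices (6): a, b, c, d, e, f
  1-simplices (12): ab, ac, ad, af, bc, be, bf, cd, ce, de, df, ef
  2-simplices (8): abc, abf, acd, adf, bce, bef, cde, def

so the chain groups are C_0 ≅ Z^6, C_1 ≅ Z^12, C_2 ≅ Z^8.

Boundary ∂_1: C_1 → C_0 is given by ∂[p,q] = [q] − [p]. For instance
  ∂af = f − a.
This gives a 6×12 integer matrix of rank 5; reducing to Smith normal form yields diagonal entries (1,1,1,1,1).

The boundary map ∂_2: C_2 → C_1 maps a triangle to the signed sum of its edges. For instance
  ∂def = ef − df + de,
  ∂acd = cd − ad + ac.
This gives a 12×8 integer matrix of rank 7; reducing to Smith normal form yields diagonal entries (1,1,1,1,1,1,1).

From H_k ≅ ker(∂_k) / im(∂_{k+1}) we obtain:

  H_0: rank C_0 − rank ∂_1 = 6 − 5 = 1, and the invariant factors of ∂_1 are all 1, so H_0 ≅ Z.
  H_1: rank ker ∂_1 − rank ∂_2 = (12 − 5) − 7 = 0, and the invariant factors of ∂_2 are all 1, so H_1 ≅ 0.
  H_2: rank ker ∂_2 − rank ∂_3 = (8 − 7) − 0 = 1, and there is no ∂_3, so H_2 ≅ Z.

As a check, the Euler characteristic is 6 − 12 + 8 = 2, which agrees with 1 − 0 + 1 = 2.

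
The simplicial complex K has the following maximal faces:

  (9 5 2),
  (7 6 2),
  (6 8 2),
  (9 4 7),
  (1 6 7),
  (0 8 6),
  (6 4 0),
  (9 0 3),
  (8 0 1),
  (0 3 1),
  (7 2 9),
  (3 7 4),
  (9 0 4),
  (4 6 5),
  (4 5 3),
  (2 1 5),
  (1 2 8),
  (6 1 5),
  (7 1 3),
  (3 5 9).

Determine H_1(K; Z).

Fix the vertex order 0 < 1 < 2 < 3 < 4 < 5 < 6 < 7 < 8 < 9 and write every simplex with vertices in increasing order. Then dim K = 2 and the simplices of K are:

  0-simplices (10): [0], [1], [2], [3], [4], [5], [6], [7], [8], [9]
  1-simplices (30): (30 of them)
  2-simplices (20): (20 of them)

giving chain groups C_0 ≅ Z^10, C_1 ≅ Z^30, C_2 ≅ Z^20.

The boundary map ∂_1: C_1 → C_0 sends each edge [p,q] (with p < q) to q − p. For instance
  ∂[1,7] = [7] − [1].
This gives a 10×30 integer matrix of rank 9; reducing to Smith normal form yields diagonal entries (1,1,1,1,1,1,1,1,1).

∂_2: C_2 → C_1 sends each 2-simplex [p,q,r] to [q,r] − [p,r] + [p,q]. For instance
  ∂[4,7,9] = [7,9] − [4,9] + [4,7],
  ∂[1,2,8] = [2,8] − [1,8] + [1,2].
The resulting 30×20 matrix has rank 20, and its Smith normal form has invariant factors (1,1,1,1,1,1,1,1,1,1,1,1,1,1,1,1,1,1,1,2).

From H_k ≅ ker(∂_k) / im(∂_{k+1}) we obtain:

  H_1: rank ker ∂_1 − rank ∂_2 = (30 − 9) − 20 = 1, and ∂_2 has invariant factor 2 > 1, so H_1 ≅ Z ⊕ Z/2.

(K is a triangulation of the Klein bottle.)

H_1 ≅ Z ⊕ Z/2.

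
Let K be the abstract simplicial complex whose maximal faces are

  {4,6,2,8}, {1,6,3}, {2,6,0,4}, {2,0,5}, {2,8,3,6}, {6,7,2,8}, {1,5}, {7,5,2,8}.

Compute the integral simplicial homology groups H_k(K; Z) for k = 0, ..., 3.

We work with the vertex ordering 0 < 1 < 2 < 3 < 4 < 5 < 6 < 7 < 8. The simplices of K, each written with vertices in increasing order, are:

  0-simplices (9): [0], [1], [2], [3], [4], [5], [6], [7], [8]
  1-simplices (22): [0,2], [0,4], [0,5], [0,6], [1,3], [1,5], [1,6], [2,3], [2,4], [2,5], [2,6], [2,7], [2,8], [3,6], [3,8], [4,6], [4,8], [5,7], [5,8], [6,7], [6,8], [7,8]
  2-simplices (18): [0,2,4], [0,2,5], [0,2,6], [0,4,6], [1,3,6], [2,3,6], [2,3,8], [2,4,6], [2,4,8], [2,5,7], [2,5,8], [2,6,7], [2,6,8], [2,7,8], [3,6,8], [4,6,8], [5,7,8], [6,7,8]
  3-simplices (5): [0,2,4,6], [2,3,6,8], [2,4,6,8], [2,5,7,8], [2,6,7,8]

so the chain groups are C_0 ≅ Z^9, C_1 ≅ Z^22, C_2 ≅ Z^18, C_3 ≅ Z^5.

Boundary ∂_1: C_1 → C_0 sends each edge [p,q] (with p < q) to q − p. For instance
  ∂[1,3] = [3] − [1].
As a 9×22 matrix over Z this has rank 8, with invariant factors (1,1,1,1,1,1,1,1).

The boundary map ∂_2: C_2 → C_1 maps a triangle to the signed sum of its edges. For instance
  ∂[3,6,8] = [6,8] − [3,8] + [3,6],
  ∂[0,2,5] = [2,5] − [0,5] + [0,2].
This gives a 22×18 integer matrix of rank 13; reducing to Smith normal form yields diagonal entries (1,1,1,1,1,1,1,1,1,1,1,1,1).

Boundary ∂_3: C_3 → C_2 sends each 3-simplex σ to the alternating sum Σ_i (−1)^i (σ with its i-th vertex removed). For instance
  ∂[2,5,7,8] = [5,7,8] − [2,7,8] + [2,5,8] − [2,5,7],
  ∂[2,3,6,8] = [3,6,8] − [2,6,8] + [2,3,8] − [2,3,6].
As a 18×5 matrix over Z this has rank 5, with invariant factors (1,1,1,1,1).

Computing H_k = (kernel of ∂_k) / (image of ∂_{k+1}):

  H_0: rank C_0 − rank ∂_1 = 9 − 8 = 1, and the invariant factors of ∂_1 are all 1, so H_0 = Z.
  H_1: rank ker ∂_1 − rank ∂_2 = (22 − 8) − 13 = 1, and the invariant factors of ∂_2 are all 1, so H_1 = Z.
  H_2: rank ker ∂_2 − rank ∂_3 = (18 − 13) − 5 = 0, and the invariant factors of ∂_3 are all 1, so H_2 = 0.
  H_3: rank ker ∂_3 − rank ∂_4 = (5 − 5) − 0 = 0, and there is no ∂_4, so H_3 = 0.

As a check, the Euler characteristic is 9 − 22 + 18 − 5 = 0, which agrees with 1 − 1 + 0 − 0 = 0.

H_0 = Z,  H_1 = Z,  H_2 = 0,  H_3 = 0.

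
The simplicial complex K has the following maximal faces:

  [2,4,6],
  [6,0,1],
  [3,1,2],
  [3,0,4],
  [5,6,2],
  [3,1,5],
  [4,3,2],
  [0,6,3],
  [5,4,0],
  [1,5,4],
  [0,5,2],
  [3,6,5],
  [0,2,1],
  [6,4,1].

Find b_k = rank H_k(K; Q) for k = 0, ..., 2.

Fix the vertex order 0 < 1 < 2 < 3 < 4 < 5 < 6 and write every simplex with vertices in increasing order. Then dim K = 2 and the simplices of K are:

  0-simplices (7): [0], [1], [2], [3], [4], [5], [6]
  1-simplices (21): [0,1], [0,2], [0,3], [0,4], [0,5], [0,6], [1,2], [1,3], [1,4], [1,5], [1,6], [2,3], [2,4], [2,5], [2,6], [3,4], [3,5], [3,6], [4,5], [4,6], [5,6]
  2-simplices (14): [0,1,2], [0,1,6], [0,2,5], [0,3,4], [0,3,6], [0,4,5], [1,2,3], [1,3,5], [1,4,5], [1,4,6], [2,3,4], [2,4,6], [2,5,6], [3,5,6]

giving chain groups C_0 ≅ Z^7, C_1 ≅ Z^21, C_2 ≅ Z^14.

Boundary ∂_1: C_1 → C_0 maps an edge to its endpoints' difference, ∂[p,q] = q − p. For instance
  ∂[4,6] = [6] − [4].
This gives a 7×21 integer matrix of rank 6; reducing to Smith normal form yields diagonal entries (1,1,1,1,1,1).

The boundary map ∂_2: C_2 → C_1 acts by ∂[p,q,r] = [q,r] − [p,r] + [p,q]. For instance
  ∂[0,3,6] = [3,6] − [0,6] + [0,3],
  ∂[2,4,6] = [4,6] − [2,6] + [2,4].
The 21×14 boundary matrix has rank 13 and Smith normal form diag(1,1,1,1,1,1,1,1,1,1,1,1,1).

Computing H_k = (kernel of ∂_k) / (image of ∂_{k+1}):

  H_0: rank C_0 − rank ∂_1 = 7 − 6 = 1, and the invariant factors of ∂_1 are all 1, so H_0 ≅ Z.
  H_1: rank ker ∂_1 − rank ∂_2 = (21 − 6) − 13 = 2, and the invariant factors of ∂_2 are all 1, so H_1 ≅ Z^2.
  H_2: rank ker ∂_2 − rank ∂_3 = (14 − 13) − 0 = 1, and there is no ∂_3, so H_2 ≅ Z.

Hence the Betti numbers are b_0 = 1, b_1 = 2, b_2 = 1.

b_0 = 1, b_1 = 2, b_2 = 1.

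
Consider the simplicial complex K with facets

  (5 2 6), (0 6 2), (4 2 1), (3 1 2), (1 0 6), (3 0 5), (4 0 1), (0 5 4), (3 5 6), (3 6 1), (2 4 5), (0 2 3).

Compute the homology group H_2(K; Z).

Take the total order 0 < 1 < 2 < 3 < 4 < 5 < 6 on the vertex set. Then K (dimension 2) consists of the simplices:

  0-simplices (7): [0], [1], [2], [3], [4], [5], [6]
  1-simplices (18): [0,1], [0,2], [0,3], [0,4], [0,5], [0,6], [1,2], [1,3], [1,4], [1,6], [2,3], [2,4], [2,5], [2,6], [3,5], [3,6], [4,5], [5,6]
  2-simplices (12): [0,1,4], [0,1,6], [0,2,3], [0,2,6], [0,3,5], [0,4,5], [1,2,3], [1,2,4], [1,3,6], [2,4,5], [2,5,6], [3,5,6]

giving chain groups C_0 ≅ Z^7, C_1 ≅ Z^18, C_2 ≅ Z^12.

The boundary map ∂_1: C_1 → C_0 maps an edge to its endpoints' difference, ∂[p,q] = q − p.
The 7×18 boundary matrix has rank 6 and Smith normal form diag(1,1,1,1,1,1).

Boundary ∂_2: C_2 → C_1 sends each 2-simplex [p,q,r] to [q,r] − [p,r] + [p,q]. For instance
  ∂[2,5,6] = [5,6] − [2,6] + [2,5],
  ∂[0,1,4] = [1,4] − [0,4] + [0,1].
As a 18×12 matrix over Z this has rank 12, with invariant factors (1,1,1,1,1,1,1,1,1,1,1,2).

Reading off H_k = ker ∂_k / im ∂_{k+1}:

  H_2: rank ker ∂_2 − rank ∂_3 = (12 − 12) − 0 = 0, and there is no ∂_3, so H_2 = 0.

(K is a triangulation of the real projective plane RP^2.)

H_2 = 0.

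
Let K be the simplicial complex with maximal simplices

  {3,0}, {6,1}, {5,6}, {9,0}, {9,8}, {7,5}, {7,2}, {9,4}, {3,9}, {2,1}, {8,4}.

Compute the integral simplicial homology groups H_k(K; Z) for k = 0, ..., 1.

Take the total order 0 < 1 < 2 < 3 < 4 < 5 < 6 < 7 < 8 < 9 on the vertex set. Then K (dimension 1) consists of the simplices:

  0-simplices (10): [0], [1], [2], [3], [4], [5], [6], [7], [8], [9]
  1-simplices (11): [0,3], [0,9], [1,2], [1,6], [2,7], [3,9], [4,8], [4,9], [5,6], [5,7], [8,9]

giving chain groups C_0 ≅ Z^10, C_1 ≅ Z^11.

The boundary map ∂_1: C_1 → C_0 maps an edge to its endpoints' difference, ∂[p,q] = q − p. For instance
  ∂[4,9] = [9] − [4].
The resulting 10×11 matrix has rank 8, and its Smith normal form has invariant factors (1,1,1,1,1,1,1,1).

Now H_k = ker ∂_k / im ∂_{k+1}, so:

  H_0: rank C_0 − rank ∂_1 = 10 − 8 = 2, and the invariant factors of ∂_1 are all 1, so H_0 = Z^2.
  H_1: rank ker ∂_1 − rank ∂_2 = (11 − 8) − 0 = 3, and there is no ∂_2, so H_1 = Z^3.

(K is a triangulation of the disjoint union of the circle S^1 and a wedge of 2 circles.)

H_0 = Z^2,  H_1 = Z^3.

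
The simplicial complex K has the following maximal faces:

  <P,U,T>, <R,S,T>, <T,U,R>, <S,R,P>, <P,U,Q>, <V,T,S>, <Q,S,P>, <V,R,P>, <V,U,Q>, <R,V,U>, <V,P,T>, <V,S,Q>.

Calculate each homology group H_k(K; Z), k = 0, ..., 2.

Take the total order P < Q < R < S < T < U < V on the vertex set. Then K (dimension 2) consists of the simplices:

  0-simplices (7): P, Q, R, S, T, U, V
  1-simplices (18): PQ, PR, PS, PT, PU, PV, QS, QU, QV, RS, RT, RU, RV, ST, SV, TU, TV, UV
  2-simplices (12): PQS, PQU, PRS, PRV, PTU, PTV, QSV, QUV, RST, RTU, RUV, STV

so the chain groups are C_0 ≅ Z^7, C_1 ≅ Z^18, C_2 ≅ Z^12.

Boundary ∂_1: C_1 → C_0 is given by ∂[p,q] = [q] − [p]. For instance
  ∂TV = V − T.
This gives a 7×18 integer matrix of rank 6; reducing to Smith normal form yields diagonal entries (1,1,1,1,1,1).

∂_2: C_2 → C_1 acts by ∂[p,q,r] = [q,r] − [p,r] + [p,q]. For instance
  ∂RTU = TU − RU + RT,
  ∂PQS = QS − PS + PQ.
The resulting 18×12 matrix has rank 12, and its Smith normal form has invariant factors (1,1,1,1,1,1,1,1,1,1,1,2).

Computing H_k = (kernel of ∂_k) / (image of ∂_{k+1}):

  H_0: rank C_0 − rank ∂_1 = 7 − 6 = 1, and the invariant factors of ∂_1 are all 1, so H_0 = Z.
  H_1: rank ker ∂_1 − rank ∂_2 = (18 − 6) − 12 = 0, and ∂_2 has invariant factor 2 > 1, so H_1 = Z_2.
  H_2: rank ker ∂_2 − rank ∂_3 = (12 − 12) − 0 = 0, and there is no ∂_3, so H_2 = 0.

As a check, the Euler characteristic is 7 − 18 + 12 = 1, which agrees with 1 − 0 + 0 = 1.

H_0 = Z,  H_1 = Z_2,  H_2 = 0.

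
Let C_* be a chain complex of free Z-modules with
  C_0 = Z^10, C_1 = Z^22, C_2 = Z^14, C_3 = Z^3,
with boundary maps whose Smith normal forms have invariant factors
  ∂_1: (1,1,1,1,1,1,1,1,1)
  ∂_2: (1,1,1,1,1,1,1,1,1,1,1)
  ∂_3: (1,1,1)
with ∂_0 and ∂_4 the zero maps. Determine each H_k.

H_0: b_0 = 10 − 0 − 9 = 1; torsion from ∂_1 factors > 1: none. So H_0 ≅ Z.
H_1: b_1 = 22 − 9 − 11 = 2; torsion from ∂_2 factors > 1: none. So H_1 ≅ Z^2.
H_2: b_2 = 14 − 11 − 3 = 0; torsion from ∂_3 factors > 1: none. So H_2 ≅ 0.
H_3: b_3 = 3 − 3 − 0 = 0; torsion from ∂_4 factors > 1: none. So H_3 ≅ 0.

H_0 ≅ Z,  H_1 ≅ Z^2,  H_2 = 0,  H_3 = 0.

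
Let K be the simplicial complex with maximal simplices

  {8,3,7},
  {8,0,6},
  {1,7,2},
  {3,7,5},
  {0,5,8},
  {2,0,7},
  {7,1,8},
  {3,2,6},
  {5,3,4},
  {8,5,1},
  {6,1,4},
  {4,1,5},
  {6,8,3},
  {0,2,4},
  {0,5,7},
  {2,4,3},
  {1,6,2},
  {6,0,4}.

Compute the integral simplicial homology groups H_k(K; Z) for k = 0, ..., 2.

H_0 ≅ Z,  H_1 ≅ Z ⊕ Z/2,  H_2 = 0.

K has 9 vertices, 27 edges, 18 triangles.
rank ∂_0 = 0, rank ∂_1 = 8 ⇒ b_0 = 9 − 0 − 8 = 1; all invariant factors of ∂_1 are 1 so no torsion. So H_0 ≅ Z.
rank ∂_1 = 8, rank ∂_2 = 18 ⇒ b_1 = 27 − 8 − 18 = 1; ∂_2 has invariant factor(s) [2] giving torsion. So H_1 ≅ Z ⊕ Z/2.
rank ∂_2 = 18, rank ∂_3 = 0 ⇒ b_2 = 18 − 18 − 0 = 0. So H_2 ≅ 0.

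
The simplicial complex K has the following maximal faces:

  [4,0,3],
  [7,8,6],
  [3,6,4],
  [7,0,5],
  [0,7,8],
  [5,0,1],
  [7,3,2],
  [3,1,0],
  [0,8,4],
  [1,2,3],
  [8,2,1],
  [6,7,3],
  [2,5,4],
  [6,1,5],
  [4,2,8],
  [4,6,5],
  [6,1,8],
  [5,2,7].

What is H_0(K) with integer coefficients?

H_0 = Z.

Take the total order 0 < 1 < 2 < 3 < 4 < 5 < 6 < 7 < 8 on the vertex set. Then K (dimension 2) consists of the simplices:

  0-simplices (9): [0], [1], [2], [3], [4], [5], [6], [7], [8]
  1-simplices (27): (27 of them)
  2-simplices (18): [0,1,3], [0,1,5], [0,3,4], [0,4,8], [0,5,7], [0,7,8], [1,2,3], [1,2,8], [1,5,6], [1,6,8], [2,3,7], [2,4,5], [2,4,8], [2,5,7], [3,4,6], [3,6,7], [4,5,6], [6,7,8]

so the chain groups are C_0 ≅ Z^9, C_1 ≅ Z^27, C_2 ≅ Z^18.

The boundary map ∂_1: C_1 → C_0 sends each edge [p,q] (with p < q) to q − p. For instance
  ∂[6,7] = [7] − [6].
This gives a 9×27 integer matrix of rank 8; reducing to Smith normal form yields diagonal entries (1,1,1,1,1,1,1,1).

∂_2: C_2 → C_1 sends each 2-simplex [p,q,r] to [q,r] − [p,r] + [p,q]. For instance
  ∂[4,5,6] = [5,6] − [4,6] + [4,5],
  ∂[3,4,6] = [4,6] − [3,6] + [3,4].
The 27×18 boundary matrix has rank 17 and Smith normal form diag(1,1,1,1,1,1,1,1,1,1,1,1,1,1,1,1,1).

Computing H_k = (kernel of ∂_k) / (image of ∂_{k+1}):

  H_0: rank C_0 − rank ∂_1 = 9 − 8 = 1, and the invariant factors of ∂_1 are all 1, so H_0 ≅ Z.

(K is a triangulation of the torus T^2.)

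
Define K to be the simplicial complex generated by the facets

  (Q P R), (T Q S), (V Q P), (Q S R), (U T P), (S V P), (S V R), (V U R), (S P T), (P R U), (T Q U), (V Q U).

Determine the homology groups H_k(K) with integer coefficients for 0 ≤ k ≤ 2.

H_0 = Z,  H_1 = Z/2,  H_2 = 0.

Order the vertices as P < Q < R < S < T < U < V. Listing each simplex with vertices in this order, K has dimension 2 with simplices:

  0-simplices (7): P, Q, R, S, T, U, V
  1-simplices (18): PQ, PR, PS, PT, PU, PV, QR, QS, QT, QU, QV, RS, RU, RV, ST, SV, TU, UV
  2-simplices (12): PQR, PQV, PRU, PST, PSV, PTU, QRS, QST, QTU, QUV, RSV, RUV

so the chain groups are C_0 ≅ Z^7, C_1 ≅ Z^18, C_2 ≅ Z^12.

The boundary map ∂_1: C_1 → C_0 maps an edge to its endpoints' difference, ∂[p,q] = q − p. For instance
  ∂QR = R − Q.
The 7×18 boundary matrix has rank 6 and Smith normal form diag(1,1,1,1,1,1).

The boundary map ∂_2: C_2 → C_1 acts by ∂[p,q,r] = [q,r] − [p,r] + [p,q]. For instance
  ∂PTU = TU − PU + PT,
  ∂QTU = TU − QU + QT.
The 18×12 boundary matrix has rank 12 and Smith normal form diag(1,1,1,1,1,1,1,1,1,1,1,2).

Reading off H_k = ker ∂_k / im ∂_{k+1}:

  H_0: rank C_0 − rank ∂_1 = 7 − 6 = 1, and the invariant factors of ∂_1 are all 1, so H_0 ≅ Z.
  H_1: rank ker ∂_1 − rank ∂_2 = (18 − 6) − 12 = 0, and ∂_2 has invariant factor 2 > 1, so H_1 ≅ Z/2.
  H_2: rank ker ∂_2 − rank ∂_3 = (12 − 12) − 0 = 0, and there is no ∂_3, so H_2 ≅ 0.

(K is a triangulation of the real projective plane RP^2.)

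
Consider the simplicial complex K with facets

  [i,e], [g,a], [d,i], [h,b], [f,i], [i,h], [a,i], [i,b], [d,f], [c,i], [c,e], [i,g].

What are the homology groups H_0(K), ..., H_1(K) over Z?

H_0 ≅ Z,  H_1 ≅ Z^4.

K has 9 vertices, 12 edges.
rank ∂_0 = 0, rank ∂_1 = 8 ⇒ b_0 = 9 − 0 − 8 = 1; all invariant factors of ∂_1 are 1 so no torsion. So H_0 ≅ Z.
rank ∂_1 = 8, rank ∂_2 = 0 ⇒ b_1 = 12 − 8 − 0 = 4. So H_1 ≅ Z^4.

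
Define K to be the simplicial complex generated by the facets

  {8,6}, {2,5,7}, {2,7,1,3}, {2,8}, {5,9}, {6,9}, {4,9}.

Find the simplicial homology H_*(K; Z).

H_0 = Z,  H_1 = Z,  H_2 = 0,  H_3 = 0.

Order the vertices as 1 < 2 < 3 < 4 < 5 < 6 < 7 < 8 < 9. Listing each simplex with vertices in this order, K has dimension 3 with simplices:

  0-simplices (9): [1], [2], [3], [4], [5], [6], [7], [8], [9]
  1-simplices (13): [1,2], [1,3], [1,7], [2,3], [2,5], [2,7], [2,8], [3,7], [4,9], [5,7], [5,9], [6,8], [6,9]
  2-simplices (5): [1,2,3], [1,2,7], [1,3,7], [2,3,7], [2,5,7]
  3-simplices (1): [1,2,3,7]

Hence C_0 ≅ Z^9, C_1 ≅ Z^13, C_2 ≅ Z^5, C_3 ≅ Z^1.

Boundary ∂_1: C_1 → C_0 is given by ∂[p,q] = [q] − [p]. For instance
  ∂[1,7] = [7] − [1].
The resulting 9×13 matrix has rank 8, and its Smith normal form has invariant factors (1,1,1,1,1,1,1,1).

∂_2: C_2 → C_1 sends each 2-simplex [p,q,r] to [q,r] − [p,r] + [p,q]. For instance
  ∂[2,5,7] = [5,7] − [2,7] + [2,5],
  ∂[1,3,7] = [3,7] − [1,7] + [1,3].
The 13×5 boundary matrix has rank 4 and Smith normal form diag(1,1,1,1).

Boundary ∂_3: C_3 → C_2 sends each 3-simplex σ to the alternating sum Σ_i (−1)^i (σ with its i-th vertex removed). For instance
  ∂[1,2,3,7] = [2,3,7] − [1,3,7] + [1,2,7] − [1,2,3].
The resulting 5×1 matrix has rank 1, and its Smith normal form has invariant factors (1).

Reading off H_k = ker ∂_k / im ∂_{k+1}:

  H_0: rank C_0 − rank ∂_1 = 9 − 8 = 1, and the invariant factors of ∂_1 are all 1, so H_0 = Z.
  H_1: rank ker ∂_1 − rank ∂_2 = (13 − 8) − 4 = 1, and the invariant factors of ∂_2 are all 1, so H_1 = Z.
  H_2: rank ker ∂_2 − rank ∂_3 = (5 − 4) − 1 = 0, and the invariant factors of ∂_3 are all 1, so H_2 = 0.
  H_3: rank ker ∂_3 − rank ∂_4 = (1 − 1) − 0 = 0, and there is no ∂_4, so H_3 = 0.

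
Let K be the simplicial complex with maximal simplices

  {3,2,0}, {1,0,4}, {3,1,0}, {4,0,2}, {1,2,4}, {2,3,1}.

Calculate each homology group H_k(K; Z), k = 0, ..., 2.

H_0 ≅ Z,  H_1 = 0,  H_2 ≅ Z.

Take the total order 0 < 1 < 2 < 3 < 4 on the vertex set. Then K (dimension 2) consists of the simplices:

  0-simplices (5): [0], [1], [2], [3], [4]
  1-simplices (9): [0,1], [0,2], [0,3], [0,4], [1,2], [1,3], [1,4], [2,3], [2,4]
  2-simplices (6): [0,1,3], [0,1,4], [0,2,3], [0,2,4], [1,2,3], [1,2,4]

Hence C_0 ≅ Z^5, C_1 ≅ Z^9, C_2 ≅ Z^6.

∂_1: C_1 → C_0 sends each edge [p,q] (with p < q) to q − p. For instance
  ∂[2,3] = [3] − [2].
The resulting 5×9 matrix has rank 4, and its Smith normal form has invariant factors (1,1,1,1).

The boundary map ∂_2: C_2 → C_1 sends each 2-simplex [p,q,r] to [q,r] − [p,r] + [p,q]. For instance
  ∂[0,2,3] = [2,3] − [0,3] + [0,2],
  ∂[0,1,4] = [1,4] − [0,4] + [0,1].
The resulting 9×6 matrix has rank 5, and its Smith normal form has invariant factors (1,1,1,1,1).

Now H_k = ker ∂_k / im ∂_{k+1}, so:

  H_0: rank C_0 − rank ∂_1 = 5 − 4 = 1, and the invariant factors of ∂_1 are all 1, so H_0 ≅ Z.
  H_1: rank ker ∂_1 − rank ∂_2 = (9 − 4) − 5 = 0, and the invariant factors of ∂_2 are all 1, so H_1 ≅ 0.
  H_2: rank ker ∂_2 − rank ∂_3 = (6 − 5) − 0 = 1, and there is no ∂_3, so H_2 ≅ Z.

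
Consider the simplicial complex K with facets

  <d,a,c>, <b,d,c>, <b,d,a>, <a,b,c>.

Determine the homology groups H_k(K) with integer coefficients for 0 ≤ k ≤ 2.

H_0 = Z,  H_1 = 0,  H_2 = Z.

K has 4 vertices, 6 edges, 4 triangles.
rank ∂_0 = 0, rank ∂_1 = 3 ⇒ b_0 = 4 − 0 − 3 = 1; all invariant factors of ∂_1 are 1 so no torsion. So H_0 ≅ Z.
rank ∂_1 = 3, rank ∂_2 = 3 ⇒ b_1 = 6 − 3 − 3 = 0; all invariant factors of ∂_2 are 1 so no torsion. So H_1 ≅ 0.
rank ∂_2 = 3, rank ∂_3 = 0 ⇒ b_2 = 4 − 3 − 0 = 1. So H_2 ≅ Z.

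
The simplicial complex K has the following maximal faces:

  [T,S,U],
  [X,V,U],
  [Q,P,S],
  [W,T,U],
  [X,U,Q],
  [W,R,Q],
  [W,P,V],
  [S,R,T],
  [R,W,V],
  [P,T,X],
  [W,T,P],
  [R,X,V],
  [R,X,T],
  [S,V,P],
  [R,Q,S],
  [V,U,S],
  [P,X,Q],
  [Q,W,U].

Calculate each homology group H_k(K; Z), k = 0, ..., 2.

H_0 = Z,  H_1 = Z^2,  H_2 = Z.

We work with the vertex ordering P < Q < R < S < T < U < V < W < X. The simplices of K, each written with vertices in increasing order, are:

  0-simplices (9): P, Q, R, S, T, U, V, W, X
  1-simplices (27): PQ, PS, PT, PV, PW, PX, QR, QS, QU, QW, QX, RS, RT, RV, RW, RX, ST, SU, SV, TU, TW, TX, UV, UW, UX, VW, VX
  2-simplices (18): PQS, PQX, PSV, PTW, PTX, PVW, QRS, QRW, QUW, QUX, RST, RTX, RVW, RVX, STU, SUV, TUW, UVX

giving chain groups C_0 ≅ Z^9, C_1 ≅ Z^27, C_2 ≅ Z^18.

The boundary map ∂_1: C_1 → C_0 is given by ∂[p,q] = [q] − [p]. For instance
  ∂VW = W − V.
The 9×27 boundary matrix has rank 8 and Smith normal form diag(1,1,1,1,1,1,1,1).

Boundary ∂_2: C_2 → C_1 maps a triangle to the signed sum of its edges. For instance
  ∂SUV = UV − SV + SU,
  ∂RTX = TX − RX + RT.
The resulting 27×18 matrix has rank 17, and its Smith normal form has invariant factors (1,1,1,1,1,1,1,1,1,1,1,1,1,1,1,1,1).

From H_k ≅ ker(∂_k) / im(∂_{k+1}) we obtain:

  H_0: rank C_0 − rank ∂_1 = 9 − 8 = 1, and the invariant factors of ∂_1 are all 1, so H_0 ≅ Z.
  H_1: rank ker ∂_1 − rank ∂_2 = (27 − 8) − 17 = 2, and the invariant factors of ∂_2 are all 1, so H_1 ≅ Z^2.
  H_2: rank ker ∂_2 − rank ∂_3 = (18 − 17) − 0 = 1, and there is no ∂_3, so H_2 ≅ Z.

As a check, the Euler characteristic is 9 − 27 + 18 = 0, which agrees with 1 − 2 + 1 = 0.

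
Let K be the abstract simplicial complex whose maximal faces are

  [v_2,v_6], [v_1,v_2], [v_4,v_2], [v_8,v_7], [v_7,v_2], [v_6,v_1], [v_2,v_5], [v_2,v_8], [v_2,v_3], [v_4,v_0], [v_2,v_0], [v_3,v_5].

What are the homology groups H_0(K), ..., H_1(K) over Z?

H_0 ≅ Z,  H_1 ≅ Z^4.

Order the vertices as v_0 < v_1 < v_2 < v_3 < v_4 < v_5 < v_6 < v_7 < v_8. Listing each simplex with vertices in this order, K has dimension 1 with simplices:

  0-simplices (9): [v_0], [v_1], [v_2], [v_3], [v_4], [v_5], [v_6], [v_7], [v_8]
  1-simplices (12): [v_0,v_2], [v_0,v_4], [v_1,v_2], [v_1,v_6], [v_2,v_3], [v_2,v_4], [v_2,v_5], [v_2,v_6], [v_2,v_7], [v_2,v_8], [v_3,v_5], [v_7,v_8]

Hence C_0 ≅ Z^9, C_1 ≅ Z^12.

∂_1: C_1 → C_0 sends each edge [p,q] (with p < q) to q − p. For instance
  ∂[v_0,v_2] = [v_2] − [v_0].
This gives a 9×12 integer matrix of rank 8; reducing to Smith normal form yields diagonal entries (1,1,1,1,1,1,1,1).

Now H_k = ker ∂_k / im ∂_{k+1}, so:

  H_0: rank C_0 − rank ∂_1 = 9 − 8 = 1, and the invariant factors of ∂_1 are all 1, so H_0 ≅ Z.
  H_1: rank ker ∂_1 − rank ∂_2 = (12 − 8) − 0 = 4, and there is no ∂_2, so H_1 ≅ Z^4.

(K is a triangulation of a wedge of 4 circles.)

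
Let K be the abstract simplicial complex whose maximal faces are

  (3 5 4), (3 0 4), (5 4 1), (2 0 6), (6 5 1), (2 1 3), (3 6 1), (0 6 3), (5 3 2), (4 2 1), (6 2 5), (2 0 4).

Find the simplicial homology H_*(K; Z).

H_0 = Z,  H_1 = Z/2Z,  H_2 = 0.

K has 7 vertices, 18 edges, 12 triangles.
rank ∂_0 = 0, rank ∂_1 = 6 ⇒ b_0 = 7 − 0 − 6 = 1; all invariant factors of ∂_1 are 1 so no torsion. So H_0 = Z.
rank ∂_1 = 6, rank ∂_2 = 12 ⇒ b_1 = 18 − 6 − 12 = 0; ∂_2 has invariant factor(s) [2] giving torsion. So H_1 = Z/2Z.
rank ∂_2 = 12, rank ∂_3 = 0 ⇒ b_2 = 12 − 12 − 0 = 0. So H_2 = 0.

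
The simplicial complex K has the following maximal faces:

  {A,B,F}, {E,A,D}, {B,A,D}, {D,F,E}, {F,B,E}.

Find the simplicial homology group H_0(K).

We work with the vertex ordering A < B < D < E < F. The simplices of K, each written with vertices in increasing order, are:

  0-simplices (5): A, B, D, E, F
  1-simplices (10): AB, AD, AE, AF, BD, BE, BF, DE, DF, EF
  2-simplices (5): ABD, ABF, ADE, BEF, DEF

giving chain groups C_0 ≅ Z^5, C_1 ≅ Z^10, C_2 ≅ Z^5.

The boundary map ∂_1: C_1 → C_0 sends each edge [p,q] (with p < q) to q − p. For instance
  ∂BE = E − B.
The 5×10 boundary matrix has rank 4 and Smith normal form diag(1,1,1,1).

∂_2: C_2 → C_1 acts by ∂[p,q,r] = [q,r] − [p,r] + [p,q]. For instance
  ∂BEF = EF − BF + BE,
  ∂ADE = DE − AE + AD.
The 10×5 boundary matrix has rank 5 and Smith normal form diag(1,1,1,1,1).

Computing H_k = (kernel of ∂_k) / (image of ∂_{k+1}):

  H_0: rank C_0 − rank ∂_1 = 5 − 4 = 1, and the invariant factors of ∂_1 are all 1, so H_0 = Z.

H_0 ≅ Z.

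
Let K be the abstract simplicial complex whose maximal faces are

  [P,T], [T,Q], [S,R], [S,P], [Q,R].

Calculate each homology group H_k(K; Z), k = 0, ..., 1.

H_0 = Z,  H_1 = Z.

Order the vertices as P < Q < R < S < T. Listing each simplex with vertices in this order, K has dimension 1 with simplices:

  0-simplices (5): P, Q, R, S, T
  1-simplices (5): PS, PT, QR, QT, RS

giving chain groups C_0 ≅ Z^5, C_1 ≅ Z^5.

The boundary map ∂_1: C_1 → C_0 maps an edge to its endpoints' difference, ∂[p,q] = q − p.
The 5×5 boundary matrix has rank 4 and Smith normal form diag(1,1,1,1).

Now H_k = ker ∂_k / im ∂_{k+1}, so:

  H_0: rank C_0 − rank ∂_1 = 5 − 4 = 1, and the invariant factors of ∂_1 are all 1, so H_0 = Z.
  H_1: rank ker ∂_1 − rank ∂_2 = (5 − 4) − 0 = 1, and there is no ∂_2, so H_1 = Z.

(K is a triangulation of the circle S^1.)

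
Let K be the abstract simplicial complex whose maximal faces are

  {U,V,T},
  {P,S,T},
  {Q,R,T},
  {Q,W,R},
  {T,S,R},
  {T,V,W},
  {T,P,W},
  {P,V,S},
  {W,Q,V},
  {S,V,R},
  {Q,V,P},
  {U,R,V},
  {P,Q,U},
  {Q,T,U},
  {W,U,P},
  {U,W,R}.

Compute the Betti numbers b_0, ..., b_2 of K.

Order the vertices as P < Q < R < S < T < U < V < W. Listing each simplex with vertices in this order, K has dimension 2 with simplices:

  0-simplices (8): P, Q, R, S, T, U, V, W
  1-simplices (24): PQ, PS, PT, PU, PV, PW, QR, QT, QU, QV, QW, RS, RT, RU, RV, RW, ST, SV, TU, TV, TW, UV, UW, VW
  2-simplices (16): PQU, PQV, PST, PSV, PTW, PUW, QRT, QRW, QTU, QVW, RST, RSV, RUV, RUW, TUV, TVW

Hence C_0 ≅ Z^8, C_1 ≅ Z^24, C_2 ≅ Z^16.

Boundary ∂_1: C_1 → C_0 sends each edge [p,q] (with p < q) to q − p. For instance
  ∂QV = V − Q.
The 8×24 boundary matrix has rank 7 and Smith normal form diag(1,1,1,1,1,1,1).

The boundary map ∂_2: C_2 → C_1 sends each 2-simplex [p,q,r] to [q,r] − [p,r] + [p,q]. For instance
  ∂QRT = RT − QT + QR,
  ∂RSV = SV − RV + RS.
The resulting 24×16 matrix has rank 15, and its Smith normal form has invariant factors (1,1,1,1,1,1,1,1,1,1,1,1,1,1,1).

From H_k ≅ ker(∂_k) / im(∂_{k+1}) we obtain:

  H_0: rank C_0 − rank ∂_1 = 8 − 7 = 1, and the invariant factors of ∂_1 are all 1, so H_0 = Z.
  H_1: rank ker ∂_1 − rank ∂_2 = (24 − 7) − 15 = 2, and the invariant factors of ∂_2 are all 1, so H_1 = Z^2.
  H_2: rank ker ∂_2 − rank ∂_3 = (16 − 15) − 0 = 1, and there is no ∂_3, so H_2 = Z.

Hence the Betti numbers are b_0 = 1, b_1 = 2, b_2 = 1.

b_0 = 1, b_1 = 2, b_2 = 1.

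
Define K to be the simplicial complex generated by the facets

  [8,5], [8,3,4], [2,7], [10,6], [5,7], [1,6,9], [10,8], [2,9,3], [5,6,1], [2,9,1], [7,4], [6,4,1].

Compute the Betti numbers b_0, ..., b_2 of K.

b_0 = 1, b_1 = 5, b_2 = 0.

Take the total order 1 < 2 < 3 < 4 < 5 < 6 < 7 < 8 < 9 < 10 on the vertex set. Then K (dimension 2) consists of the simplices:

  0-simplices (10): [1], [2], [3], [4], [5], [6], [7], [8], [9], [10]
  1-simplices (20): [1,2], [1,4], [1,5], [1,6], [1,9], [2,3], [2,7], [2,9], [3,4], [3,8], [3,9], [4,6], [4,7], [4,8], [5,6], [5,7], [5,8], [6,9], [6,10], [8,10]
  2-simplices (6): [1,2,9], [1,4,6], [1,5,6], [1,6,9], [2,3,9], [3,4,8]

giving chain groups C_0 ≅ Z^10, C_1 ≅ Z^20, C_2 ≅ Z^6.

The boundary map ∂_1: C_1 → C_0 sends each edge [p,q] (with p < q) to q − p.
The resulting 10×20 matrix has rank 9, and its Smith normal form has invariant factors (1,1,1,1,1,1,1,1,1).

∂_2: C_2 → C_1 maps a triangle to the signed sum of its edges. For instance
  ∂[1,6,9] = [6,9] − [1,9] + [1,6],
  ∂[2,3,9] = [3,9] − [2,9] + [2,3].
The 20×6 boundary matrix has rank 6 and Smith normal form diag(1,1,1,1,1,1).

Computing H_k = (kernel of ∂_k) / (image of ∂_{k+1}):

  H_0: rank C_0 − rank ∂_1 = 10 − 9 = 1, and the invariant factors of ∂_1 are all 1, so H_0 ≅ Z.
  H_1: rank ker ∂_1 − rank ∂_2 = (20 − 9) − 6 = 5, and the invariant factors of ∂_2 are all 1, so H_1 ≅ Z^5.
  H_2: rank ker ∂_2 − rank ∂_3 = (6 − 6) − 0 = 0, and there is no ∂_3, so H_2 ≅ 0.

Hence the Betti numbers are b_0 = 1, b_1 = 5, b_2 = 0.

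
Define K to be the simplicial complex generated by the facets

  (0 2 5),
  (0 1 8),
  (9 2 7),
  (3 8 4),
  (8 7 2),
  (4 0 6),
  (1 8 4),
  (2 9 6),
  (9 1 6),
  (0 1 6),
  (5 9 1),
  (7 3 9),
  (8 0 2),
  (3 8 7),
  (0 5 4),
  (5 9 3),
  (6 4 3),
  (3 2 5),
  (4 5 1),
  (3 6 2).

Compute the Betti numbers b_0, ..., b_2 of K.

b_0 = 1, b_1 = 1, b_2 = 0.

Order the vertices as 0 < 1 < 2 < 3 < 4 < 5 < 6 < 7 < 8 < 9. Listing each simplex with vertices in this order, K has dimension 2 with simplices:

  0-simplices (10): [0], [1], [2], [3], [4], [5], [6], [7], [8], [9]
  1-simplices (30): (30 of them)
  2-simplices (20): (20 of them)

Hence C_0 ≅ Z^10, C_1 ≅ Z^30, C_2 ≅ Z^20.

Boundary ∂_1: C_1 → C_0 sends each edge [p,q] (with p < q) to q − p. For instance
  ∂[2,9] = [9] − [2].
The resulting 10×30 matrix has rank 9, and its Smith normal form has invariant factors (1,1,1,1,1,1,1,1,1).

The boundary map ∂_2: C_2 → C_1 acts by ∂[p,q,r] = [q,r] − [p,r] + [p,q]. For instance
  ∂[1,4,5] = [4,5] − [1,5] + [1,4],
  ∂[3,4,8] = [4,8] − [3,8] + [3,4].
This gives a 30×20 integer matrix of rank 20; reducing to Smith normal form yields diagonal entries (1,1,1,1,1,1,1,1,1,1,1,1,1,1,1,1,1,1,1,2).

Reading off H_k = ker ∂_k / im ∂_{k+1}:

  H_0: rank C_0 − rank ∂_1 = 10 − 9 = 1, and the invariant factors of ∂_1 are all 1, so H_0 ≅ Z.
  H_1: rank ker ∂_1 − rank ∂_2 = (30 − 9) − 20 = 1, and ∂_2 has invariant factor 2 > 1, so H_1 ≅ Z ⊕ Z_2.
  H_2: rank ker ∂_2 − rank ∂_3 = (20 − 20) − 0 = 0, and there is no ∂_3, so H_2 ≅ 0.

As a check, the Euler characteristic is 10 − 30 + 20 = 0, which agrees with 1 − 1 + 0 = 0.

Hence the Betti numbers are b_0 = 1, b_1 = 1, b_2 = 0.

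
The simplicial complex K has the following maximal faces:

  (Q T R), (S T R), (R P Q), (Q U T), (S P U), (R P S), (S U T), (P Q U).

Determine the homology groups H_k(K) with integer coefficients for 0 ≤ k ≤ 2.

Order the vertices as P < Q < R < S < T < U. Listing each simplex with vertices in this order, K has dimension 2 with simplices:

  0-simplices (6): P, Q, R, S, T, U
  1-simplices (12): PQ, PR, PS, PU, QR, QT, QU, RS, RT, ST, SU, TU
  2-simplices (8): PQR, PQU, PRS, PSU, QRT, QTU, RST, STU

so the chain groups are C_0 ≅ Z^6, C_1 ≅ Z^12, C_2 ≅ Z^8.

∂_1: C_1 → C_0 sends each edge [p,q] (with p < q) to q − p.
The resulting 6×12 matrix has rank 5, and its Smith normal form has invariant factors (1,1,1,1,1).

∂_2: C_2 → C_1 acts by ∂[p,q,r] = [q,r] − [p,r] + [p,q]. For instance
  ∂PQU = QU − PU + PQ,
  ∂PRS = RS − PS + PR.
The 12×8 boundary matrix has rank 7 and Smith normal form diag(1,1,1,1,1,1,1).

Reading off H_k = ker ∂_k / im ∂_{k+1}:

  H_0: rank C_0 − rank ∂_1 = 6 − 5 = 1, and the invariant factors of ∂_1 are all 1, so H_0 = Z.
  H_1: rank ker ∂_1 − rank ∂_2 = (12 − 5) − 7 = 0, and the invariant factors of ∂_2 are all 1, so H_1 = 0.
  H_2: rank ker ∂_2 − rank ∂_3 = (8 − 7) − 0 = 1, and there is no ∂_3, so H_2 = Z.

As a check, the Euler characteristic is 6 − 12 + 8 = 2, which agrees with 1 − 0 + 1 = 2.

H_0 ≅ Z,  H_1 = 0,  H_2 ≅ Z.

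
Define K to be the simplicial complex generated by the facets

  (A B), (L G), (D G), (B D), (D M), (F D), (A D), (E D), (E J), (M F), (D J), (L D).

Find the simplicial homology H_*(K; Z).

H_0 ≅ Z,  H_1 ≅ Z^4.

Order the vertices as A < B < D < E < F < G < J < L < M. Listing each simplex with vertices in this order, K has dimension 1 with simplices:

  0-simplices (9): A, B, D, E, F, G, J, L, M
  1-simplices (12): AB, AD, BD, DE, DF, DG, DJ, DL, DM, EJ, FM, GL

so the chain groups are C_0 ≅ Z^9, C_1 ≅ Z^12.

The boundary map ∂_1: C_1 → C_0 maps an edge to its endpoints' difference, ∂[p,q] = q − p.
As a 9×12 matrix over Z this has rank 8, with invariant factors (1,1,1,1,1,1,1,1).

From H_k ≅ ker(∂_k) / im(∂_{k+1}) we obtain:

  H_0: rank C_0 − rank ∂_1 = 9 − 8 = 1, and the invariant factors of ∂_1 are all 1, so H_0 = Z.
  H_1: rank ker ∂_1 − rank ∂_2 = (12 − 8) − 0 = 4, and there is no ∂_2, so H_1 = Z^4.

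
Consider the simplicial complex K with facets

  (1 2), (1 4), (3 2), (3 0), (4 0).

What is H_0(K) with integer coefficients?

K has 5 vertices, 5 edges.
rank ∂_0 = 0, rank ∂_1 = 4 ⇒ b_0 = 5 − 0 − 4 = 1; all invariant factors of ∂_1 are 1 so no torsion. So H_0 ≅ Z.

H_0 ≅ Z.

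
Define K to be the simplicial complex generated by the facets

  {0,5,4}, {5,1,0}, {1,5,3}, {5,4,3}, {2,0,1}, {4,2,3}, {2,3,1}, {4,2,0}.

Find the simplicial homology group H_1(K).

H_1 = 0.

Take the total order 0 < 1 < 2 < 3 < 4 < 5 on the vertex set. Then K (dimension 2) consists of the simplices:

  0-simplices (6): [0], [1], [2], [3], [4], [5]
  1-simplices (12): [0,1], [0,2], [0,4], [0,5], [1,2], [1,3], [1,5], [2,3], [2,4], [3,4], [3,5], [4,5]
  2-simplices (8): [0,1,2], [0,1,5], [0,2,4], [0,4,5], [1,2,3], [1,3,5], [2,3,4], [3,4,5]

Hence C_0 ≅ Z^6, C_1 ≅ Z^12, C_2 ≅ Z^8.

∂_1: C_1 → C_0 maps an edge to its endpoints' difference, ∂[p,q] = q − p. For instance
  ∂[3,4] = [4] − [3].
The 6×12 boundary matrix has rank 5 and Smith normal form diag(1,1,1,1,1).

Boundary ∂_2: C_2 → C_1 acts by ∂[p,q,r] = [q,r] − [p,r] + [p,q]. For instance
  ∂[1,3,5] = [3,5] − [1,5] + [1,3],
  ∂[0,1,2] = [1,2] − [0,2] + [0,1].
This gives a 12×8 integer matrix of rank 7; reducing to Smith normal form yields diagonal entries (1,1,1,1,1,1,1).

From H_k ≅ ker(∂_k) / im(∂_{k+1}) we obtain:

  H_1: rank ker ∂_1 − rank ∂_2 = (12 − 5) − 7 = 0, and the invariant factors of ∂_2 are all 1, so H_1 = 0.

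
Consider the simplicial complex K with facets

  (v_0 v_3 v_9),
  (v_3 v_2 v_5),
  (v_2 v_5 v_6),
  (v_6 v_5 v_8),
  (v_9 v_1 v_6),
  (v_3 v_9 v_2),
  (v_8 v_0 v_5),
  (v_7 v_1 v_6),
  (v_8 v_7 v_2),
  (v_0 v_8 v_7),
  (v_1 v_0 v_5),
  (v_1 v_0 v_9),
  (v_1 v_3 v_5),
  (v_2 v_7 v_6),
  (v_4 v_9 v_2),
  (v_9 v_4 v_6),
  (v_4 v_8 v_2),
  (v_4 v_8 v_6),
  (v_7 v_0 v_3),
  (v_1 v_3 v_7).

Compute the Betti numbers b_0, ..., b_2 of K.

b_0 = 1, b_1 = 1, b_2 = 0.

Fix the vertex order v_0 < v_1 < v_2 < v_3 < v_4 < v_5 < v_6 < v_7 < v_8 < v_9 and write every simplex with vertices in increasing order. Then dim K = 2 and the simplices of K are:

  0-simplices (10): [v_0], [v_1], [v_2], [v_3], [v_4], [v_5], [v_6], [v_7], [v_8], [v_9]
  1-simplices (30): (30 of them)
  2-simplices (20): (20 of them)

so the chain groups are C_0 ≅ Z^10, C_1 ≅ Z^30, C_2 ≅ Z^20.

∂_1: C_1 → C_0 is given by ∂[p,q] = [q] − [p].
The 10×30 boundary matrix has rank 9 and Smith normal form diag(1,1,1,1,1,1,1,1,1).

The boundary map ∂_2: C_2 → C_1 acts by ∂[p,q,r] = [q,r] − [p,r] + [p,q]. For instance
  ∂[v_2,v_4,v_8] = [v_4,v_8] − [v_2,v_8] + [v_2,v_4],
  ∂[v_0,v_1,v_5] = [v_1,v_5] − [v_0,v_5] + [v_0,v_1].
As a 30×20 matrix over Z this has rank 20, with invariant factors (1,1,1,1,1,1,1,1,1,1,1,1,1,1,1,1,1,1,1,2).

Now H_k = ker ∂_k / im ∂_{k+1}, so:

  H_0: rank C_0 − rank ∂_1 = 10 − 9 = 1, and the invariant factors of ∂_1 are all 1, so H_0 ≅ Z.
  H_1: rank ker ∂_1 − rank ∂_2 = (30 − 9) − 20 = 1, and ∂_2 has invariant factor 2 > 1, so H_1 ≅ Z ⊕ Z/2Z.
  H_2: rank ker ∂_2 − rank ∂_3 = (20 − 20) − 0 = 0, and there is no ∂_3, so H_2 ≅ 0.

Hence the Betti numbers are b_0 = 1, b_1 = 1, b_2 = 0.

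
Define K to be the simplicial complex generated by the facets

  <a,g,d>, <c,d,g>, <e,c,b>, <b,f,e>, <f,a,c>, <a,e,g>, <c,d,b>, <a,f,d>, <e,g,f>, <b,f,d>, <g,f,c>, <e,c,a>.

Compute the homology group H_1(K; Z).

Fix the vertex order a < b < c < d < e < f < g and write every simplex with vertices in increasing order. Then dim K = 2 and the simplices of K are:

  0-simplices (7): a, b, c, d, e, f, g
  1-simplices (18): ac, ad, ae, af, ag, bc, bd, be, bf, cd, ce, cf, cg, df, dg, ef, eg, fg
  2-simplices (12): ace, acf, adf, adg, aeg, bcd, bce, bdf, bef, cdg, cfg, efg

so the chain groups are C_0 ≅ Z^7, C_1 ≅ Z^18, C_2 ≅ Z^12.

The boundary map ∂_1: C_1 → C_0 sends each edge [p,q] (with p < q) to q − p. For instance
  ∂ac = c − a.
The 7×18 boundary matrix has rank 6 and Smith normal form diag(1,1,1,1,1,1).

Boundary ∂_2: C_2 → C_1 sends each 2-simplex [p,q,r] to [q,r] − [p,r] + [p,q]. For instance
  ∂adf = df − af + ad,
  ∂adg = dg − ag + ad.
This gives a 18×12 integer matrix of rank 12; reducing to Smith normal form yields diagonal entries (1,1,1,1,1,1,1,1,1,1,1,2).

Now H_k = ker ∂_k / im ∂_{k+1}, so:

  H_1: rank ker ∂_1 − rank ∂_2 = (18 − 6) − 12 = 0, and ∂_2 has invariant factor 2 > 1, so H_1 ≅ Z/2Z.

H_1 = Z/2Z.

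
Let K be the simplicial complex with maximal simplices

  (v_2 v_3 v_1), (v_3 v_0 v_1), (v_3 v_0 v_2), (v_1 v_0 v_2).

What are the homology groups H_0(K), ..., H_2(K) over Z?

H_0 = Z,  H_1 = 0,  H_2 = Z.

Take the total order v_0 < v_1 < v_2 < v_3 on the vertex set. Then K (dimension 2) consists of the simplices:

  0-simplices (4): [v_0], [v_1], [v_2], [v_3]
  1-simplices (6): [v_0,v_1], [v_0,v_2], [v_0,v_3], [v_1,v_2], [v_1,v_3], [v_2,v_3]
  2-simplices (4): [v_0,v_1,v_2], [v_0,v_1,v_3], [v_0,v_2,v_3], [v_1,v_2,v_3]

Hence C_0 ≅ Z^4, C_1 ≅ Z^6, C_2 ≅ Z^4.

Boundary ∂_1: C_1 → C_0 maps an edge to its endpoints' difference, ∂[p,q] = q − p.
The 4×6 boundary matrix has rank 3 and Smith normal form diag(1,1,1).

∂_2: C_2 → C_1 maps a triangle to the signed sum of its edges. For instance
  ∂[v_0,v_2,v_3] = [v_2,v_3] − [v_0,v_3] + [v_0,v_2],
  ∂[v_1,v_2,v_3] = [v_2,v_3] − [v_1,v_3] + [v_1,v_2].
The resulting 6×4 matrix has rank 3, and its Smith normal form has invariant factors (1,1,1).

From H_k ≅ ker(∂_k) / im(∂_{k+1}) we obtain:

  H_0: rank C_0 − rank ∂_1 = 4 − 3 = 1, and the invariant factors of ∂_1 are all 1, so H_0 ≅ Z.
  H_1: rank ker ∂_1 − rank ∂_2 = (6 − 3) − 3 = 0, and the invariant factors of ∂_2 are all 1, so H_1 ≅ 0.
  H_2: rank ker ∂_2 − rank ∂_3 = (4 − 3) − 0 = 1, and there is no ∂_3, so H_2 ≅ Z.

As a check, the Euler characteristic is 4 − 6 + 4 = 2, which agrees with 1 − 0 + 1 = 2.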